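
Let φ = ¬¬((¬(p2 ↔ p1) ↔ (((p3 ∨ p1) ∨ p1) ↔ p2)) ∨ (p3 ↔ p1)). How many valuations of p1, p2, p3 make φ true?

6

  p1     p2     p3   |  (p2 ↔ p1)  ¬(p2 ↔ p1)  (p3 ∨ p1)  ((p3 ∨ p1) ∨ p1)  (((p3 ∨ p1) ∨ p1) ↔ p2)  (p3 ↔ p1)    φ  
 True   True   True  |     True      False        True          True                  True              True     True
 True   True  False  |     True      False        True          True                  True             False    False
 True  False   True  |    False       True        True          True                 False              True     True
 True  False  False  |    False       True        True          True                 False             False    False
False   True   True  |    False       True        True          True                  True             False     True
False   True  False  |    False       True       False         False                 False              True     True
False  False   True  |     True      False        True          True                 False             False     True
False  False  False  |     True      False       False         False                  True              True     True
The formula is true on 6 of the 8 rows.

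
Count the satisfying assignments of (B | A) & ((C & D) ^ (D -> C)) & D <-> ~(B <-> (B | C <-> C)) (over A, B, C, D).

A  B  C  D     (B | A)  (C & D)  (D -> C)  ((C & D) ^ (D -> C))  (B | C)  ((B | C) <-> C)  (B <-> ((B | C) <-> C))  ~(B <-> ((B | C) <-> C))  φ
T  T  T  T        T        T        T               F               T            T                    T                        F              T
T  T  T  F        T        F        T               T               T            T                    T                        F              T
T  T  F  T        T        F        F               F               T            F                    F                        T              F
T  T  F  F        T        F        T               T               T            F                    F                        T              F
T  F  T  T        T        T        T               F               T            T                    F                        T              F
T  F  T  F        T        F        T               T               T            T                    F                        T              F
T  F  F  T        T        F        F               F               F            T                    F                        T              F
T  F  F  F        T        F        T               T               F            T                    F                        T              F
F  T  T  T        T        T        T               F               T            T                    T                        F              T
F  T  T  F        T        F        T               T               T            T                    T                        F              T
F  T  F  T        T        F        F               F               T            F                    F                        T              F
F  T  F  F        T        F        T               T               T            F                    F                        T              F
F  F  T  T        F        T        T               F               T            T                    F                        T              F
F  F  T  F        F        F        T               T               T            T                    F                        T              F
F  F  F  T        F        F        F               F               F            T                    F                        T              F
F  F  F  F        F        F        T               T               F            T                    F                        T              F
The formula is true on 4 of the 16 rows.

4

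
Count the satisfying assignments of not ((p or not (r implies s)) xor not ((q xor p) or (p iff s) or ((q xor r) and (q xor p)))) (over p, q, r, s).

6

p | q | r | s || (r implies s) | not (r implies s) | (p or not (r implies s)) | (q xor p) | (p iff s) | (q xor r) | ((q xor r) and (q xor p)) | φ
T | T | T | T ||       T       |         F         |            T             |     F     |     T     |     F     |             F             | F
T | T | T | F ||       F       |         T         |            T             |     F     |     F     |     F     |             F             | T
T | T | F | T ||       T       |         F         |            T             |     F     |     T     |     T     |             F             | F
T | T | F | F ||       T       |         F         |            T             |     F     |     F     |     T     |             F             | T
T | F | T | T ||       T       |         F         |            T             |     T     |     T     |     T     |             T             | F
T | F | T | F ||       F       |         T         |            T             |     T     |     F     |     T     |             T             | F
T | F | F | T ||       T       |         F         |            T             |     T     |     T     |     F     |             F             | F
T | F | F | F ||       T       |         F         |            T             |     T     |     F     |     F     |             F             | F
F | T | T | T ||       T       |         F         |            F             |     T     |     F     |     F     |             F             | T
F | T | T | F ||       F       |         T         |            T             |     T     |     T     |     F     |             F             | F
F | T | F | T ||       T       |         F         |            F             |     T     |     F     |     T     |             T             | T
F | T | F | F ||       T       |         F         |            F             |     T     |     T     |     T     |             T             | T
F | F | T | T ||       T       |         F         |            F             |     F     |     F     |     T     |             F             | F
F | F | T | F ||       F       |         T         |            T             |     F     |     T     |     T     |             F             | F
F | F | F | T ||       T       |         F         |            F             |     F     |     F     |     F     |             F             | F
F | F | F | F ||       T       |         F         |            F             |     F     |     T     |     F     |             F             | T
The formula is true on 6 of the 16 rows.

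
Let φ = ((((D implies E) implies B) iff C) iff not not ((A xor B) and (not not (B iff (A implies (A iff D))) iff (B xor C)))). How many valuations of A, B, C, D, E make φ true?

10

A | B | C | D | E || φ
F | F | F | F | F || F
F | F | F | F | T || F
F | F | F | T | F || T
F | F | F | T | T || F
F | F | T | F | F || T
F | F | T | F | T || T
F | F | T | T | F || F
F | F | T | T | T || T
F | T | F | F | F || F
F | T | F | F | T || F
F | T | F | T | F || F
F | T | F | T | T || F
F | T | T | F | F || F
F | T | T | F | T || F
F | T | T | T | F || F
F | T | T | T | T || F
T | F | F | F | F || F
T | F | F | F | T || F
T | F | F | T | F || F
T | F | F | T | T || T
T | F | T | F | F || F
T | F | T | F | T || F
T | F | T | T | F || F
T | F | T | T | T || T
T | T | F | F | F || T
T | T | F | F | T || T
T | T | F | T | F || T
T | T | F | T | T || T
T | T | T | F | F || F
T | T | T | F | T || F
T | T | T | T | F || F
T | T | T | T | T || F
The formula is true on 10 of the 32 rows.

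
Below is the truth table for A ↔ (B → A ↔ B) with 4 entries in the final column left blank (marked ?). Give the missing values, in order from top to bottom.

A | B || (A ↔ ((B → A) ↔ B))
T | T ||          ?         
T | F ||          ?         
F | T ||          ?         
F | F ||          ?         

T, F, T, T

Row A=T, B=T: (B → A ↔ B) = T, so (A ↔ ((B → A) ↔ B)) = T.
Row A=T, B=F: (B → A ↔ B) = F, so (A ↔ ((B → A) ↔ B)) = F.
Row A=F, B=T: (B → A ↔ B) = F, so (A ↔ ((B → A) ↔ B)) = T.
Row A=F, B=F: (B → A ↔ B) = F, so (A ↔ ((B → A) ↔ B)) = T.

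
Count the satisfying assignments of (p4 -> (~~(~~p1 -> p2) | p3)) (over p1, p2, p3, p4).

15

p1  p2  p3  p4     ~p1  ~~p1  (~~p1 -> p2)  ~(~~p1 -> p2)  ~~(~~p1 -> p2)  (~~(~~p1 -> p2) | p3)  (p4 -> (~~(~~p1 -> p2) | p3))
1   1   1   1       0    1         1              0              1                   1                          1              
1   1   1   0       0    1         1              0              1                   1                          1              
1   1   0   1       0    1         1              0              1                   1                          1              
1   1   0   0       0    1         1              0              1                   1                          1              
1   0   1   1       0    1         0              1              0                   1                          1              
1   0   1   0       0    1         0              1              0                   1                          1              
1   0   0   1       0    1         0              1              0                   0                          0              
1   0   0   0       0    1         0              1              0                   0                          1              
0   1   1   1       1    0         1              0              1                   1                          1              
0   1   1   0       1    0         1              0              1                   1                          1              
0   1   0   1       1    0         1              0              1                   1                          1              
0   1   0   0       1    0         1              0              1                   1                          1              
0   0   1   1       1    0         1              0              1                   1                          1              
0   0   1   0       1    0         1              0              1                   1                          1              
0   0   0   1       1    0         1              0              1                   1                          1              
0   0   0   0       1    0         1              0              1                   1                          1              
The formula is true on 15 of the 16 rows.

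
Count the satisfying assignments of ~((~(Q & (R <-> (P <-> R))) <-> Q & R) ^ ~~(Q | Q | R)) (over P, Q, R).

  P      Q      R       (P <-> R)  (R <-> (P <-> R))  (Q & (R <-> (P <-> R)))  ~(Q & (R <-> (P <-> R)))  (Q & R)  (Q | Q | R)  ~(Q | Q | R)  ~~(Q | Q | R)    φ  
 True   True   True        True           True                  True                    False              True       True        False           True      False
 True   True  False       False           True                  True                    False             False       True        False           True       True
 True  False   True        True           True                 False                     True             False       True        False           True      False
 True  False  False       False           True                 False                     True             False      False         True          False       True
False   True   True       False          False                 False                     True              True       True        False           True       True
False   True  False        True          False                 False                     True             False       True        False           True      False
False  False   True       False          False                 False                     True             False       True        False           True      False
False  False  False        True          False                 False                     True             False      False         True          False       True
The formula is true on 4 of the 8 rows.

4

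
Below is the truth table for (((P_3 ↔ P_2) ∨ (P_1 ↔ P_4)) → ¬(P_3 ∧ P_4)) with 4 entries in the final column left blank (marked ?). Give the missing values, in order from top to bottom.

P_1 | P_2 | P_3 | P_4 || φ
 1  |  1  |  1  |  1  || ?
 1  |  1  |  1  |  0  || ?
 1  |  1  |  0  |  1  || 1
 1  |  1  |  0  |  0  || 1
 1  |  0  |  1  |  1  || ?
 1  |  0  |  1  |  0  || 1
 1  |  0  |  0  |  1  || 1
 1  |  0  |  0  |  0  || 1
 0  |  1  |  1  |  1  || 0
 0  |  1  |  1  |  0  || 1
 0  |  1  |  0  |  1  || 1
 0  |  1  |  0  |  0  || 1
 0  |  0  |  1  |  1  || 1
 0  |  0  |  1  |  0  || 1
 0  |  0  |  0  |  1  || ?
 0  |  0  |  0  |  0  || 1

0, 1, 0, 1

Row P_1=1, P_2=1, P_3=1, P_4=1: ((P_3 ↔ P_2) ∨ (P_1 ↔ P_4)) = 1, ¬(P_3 ∧ P_4) = 0, so the formula = 0.
Row P_1=1, P_2=1, P_3=1, P_4=0: ((P_3 ↔ P_2) ∨ (P_1 ↔ P_4)) = 1, ¬(P_3 ∧ P_4) = 1, so the formula = 1.
Row P_1=1, P_2=0, P_3=1, P_4=1: ((P_3 ↔ P_2) ∨ (P_1 ↔ P_4)) = 1, ¬(P_3 ∧ P_4) = 0, so the formula = 0.
Row P_1=0, P_2=0, P_3=0, P_4=1: ((P_3 ↔ P_2) ∨ (P_1 ↔ P_4)) = 1, ¬(P_3 ∧ P_4) = 1, so the formula = 1.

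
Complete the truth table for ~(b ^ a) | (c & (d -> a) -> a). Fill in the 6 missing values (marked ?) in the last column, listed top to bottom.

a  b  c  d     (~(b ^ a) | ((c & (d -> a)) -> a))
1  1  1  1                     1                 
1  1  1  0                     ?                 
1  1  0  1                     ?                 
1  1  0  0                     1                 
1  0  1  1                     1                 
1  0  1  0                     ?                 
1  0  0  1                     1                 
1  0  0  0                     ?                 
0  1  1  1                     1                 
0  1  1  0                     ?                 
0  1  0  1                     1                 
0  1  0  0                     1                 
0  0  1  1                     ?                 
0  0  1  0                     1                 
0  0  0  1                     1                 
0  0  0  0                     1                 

1, 1, 1, 1, 0, 1

Row a=1, b=1, c=1, d=0: ~(b ^ a) = 1, (c & (d -> a) -> a) = 1, so (~(b ^ a) | ((c & (d -> a)) -> a)) = 1.
Row a=1, b=1, c=0, d=1: ~(b ^ a) = 1, (c & (d -> a) -> a) = 1, so (~(b ^ a) | ((c & (d -> a)) -> a)) = 1.
Row a=1, b=0, c=1, d=0: ~(b ^ a) = 0, (c & (d -> a) -> a) = 1, so (~(b ^ a) | ((c & (d -> a)) -> a)) = 1.
Row a=1, b=0, c=0, d=0: ~(b ^ a) = 0, (c & (d -> a) -> a) = 1, so (~(b ^ a) | ((c & (d -> a)) -> a)) = 1.
Row a=0, b=1, c=1, d=0: ~(b ^ a) = 0, (c & (d -> a) -> a) = 0, so (~(b ^ a) | ((c & (d -> a)) -> a)) = 0.
Row a=0, b=0, c=1, d=1: ~(b ^ a) = 1, (c & (d -> a) -> a) = 1, so (~(b ^ a) | ((c & (d -> a)) -> a)) = 1.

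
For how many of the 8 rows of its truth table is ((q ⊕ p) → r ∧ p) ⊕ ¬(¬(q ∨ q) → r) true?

5

p  q  r  |  (q ⊕ p)  (r ∧ p)  ((q ⊕ p) → (r ∧ p))  (q ∨ q)  ¬(q ∨ q)  (¬(q ∨ q) → r)  ¬(¬(q ∨ q) → r)  φ
F  F  F  |     F        F              T              F        T            F                T         F
F  F  T  |     F        F              T              F        T            T                F         T
F  T  F  |     T        F              F              T        F            T                F         F
F  T  T  |     T        F              F              T        F            T                F         F
T  F  F  |     T        F              F              F        T            F                T         T
T  F  T  |     T        T              T              F        T            T                F         T
T  T  F  |     F        F              T              T        F            T                F         T
T  T  T  |     F        T              T              T        F            T                F         T
The formula is true on 5 of the 8 rows.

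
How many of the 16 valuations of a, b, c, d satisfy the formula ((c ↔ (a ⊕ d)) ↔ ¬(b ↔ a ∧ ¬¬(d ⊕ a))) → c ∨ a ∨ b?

15

a | b | c | d | φ
- | - | - | - | -
F | F | F | F | T
F | F | F | T | F
F | F | T | F | T
F | F | T | T | T
F | T | F | F | T
F | T | F | T | T
F | T | T | F | T
F | T | T | T | T
T | F | F | F | T
T | F | F | T | T
T | F | T | F | T
T | F | T | T | T
T | T | F | F | T
T | T | F | T | T
T | T | T | F | T
T | T | T | T | T
The formula is true on 15 of the 16 rows.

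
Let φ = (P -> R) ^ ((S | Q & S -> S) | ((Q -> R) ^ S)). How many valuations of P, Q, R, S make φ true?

P  Q  R  S     (P -> R)  (Q & S)  (S | (Q & S))  ((S | (Q & S)) -> S)  (Q -> R)  ((Q -> R) ^ S)  φ
T  T  T  T        T         T           T                 T               T            F         F
T  T  T  F        T         F           F                 T               T            T         F
T  T  F  T        F         T           T                 T               F            T         T
T  T  F  F        F         F           F                 T               F            F         T
T  F  T  T        T         F           T                 T               T            F         F
T  F  T  F        T         F           F                 T               T            T         F
T  F  F  T        F         F           T                 T               T            F         T
T  F  F  F        F         F           F                 T               T            T         T
F  T  T  T        T         T           T                 T               T            F         F
F  T  T  F        T         F           F                 T               T            T         F
F  T  F  T        T         T           T                 T               F            T         F
F  T  F  F        T         F           F                 T               F            F         F
F  F  T  T        T         F           T                 T               T            F         F
F  F  T  F        T         F           F                 T               T            T         F
F  F  F  T        T         F           T                 T               T            F         F
F  F  F  F        T         F           F                 T               T            T         F
The formula is true on 4 of the 16 rows.

4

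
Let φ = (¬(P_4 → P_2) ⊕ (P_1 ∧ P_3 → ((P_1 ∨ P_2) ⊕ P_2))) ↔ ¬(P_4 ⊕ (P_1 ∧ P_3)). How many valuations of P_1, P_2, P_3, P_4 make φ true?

10

P_1 | P_2 | P_3 | P_4 | (P_4 → P_2) | ¬(P_4 → P_2) | (P_1 ∧ P_3) | (P_1 ∨ P_2) | ((P_1 ∨ P_2) ⊕ P_2) | (P_4 ⊕ (P_1 ∧ P_3)) | ¬(P_4 ⊕ (P_1 ∧ P_3)) | φ
--- | --- | --- | --- | ----------- | ------------ | ----------- | ----------- | ------------------- | ------------------- | -------------------- | -
 T  |  T  |  T  |  T  |      T      |      F       |      T      |      T      |          F          |          F          |          T           | F
 T  |  T  |  T  |  F  |      T      |      F       |      T      |      T      |          F          |          T          |          F           | T
 T  |  T  |  F  |  T  |      T      |      F       |      F      |      T      |          F          |          T          |          F           | F
 T  |  T  |  F  |  F  |      T      |      F       |      F      |      T      |          F          |          F          |          T           | T
 T  |  F  |  T  |  T  |      F      |      T       |      T      |      T      |          T          |          F          |          T           | F
 T  |  F  |  T  |  F  |      T      |      F       |      T      |      T      |          T          |          T          |          F           | F
 T  |  F  |  F  |  T  |      F      |      T       |      F      |      T      |          T          |          T          |          F           | T
 T  |  F  |  F  |  F  |      T      |      F       |      F      |      T      |          T          |          F          |          T           | T
 F  |  T  |  T  |  T  |      T      |      F       |      F      |      T      |          F          |          T          |          F           | F
 F  |  T  |  T  |  F  |      T      |      F       |      F      |      T      |          F          |          F          |          T           | T
 F  |  T  |  F  |  T  |      T      |      F       |      F      |      T      |          F          |          T          |          F           | F
 F  |  T  |  F  |  F  |      T      |      F       |      F      |      T      |          F          |          F          |          T           | T
 F  |  F  |  T  |  T  |      F      |      T       |      F      |      F      |          F          |          T          |          F           | T
 F  |  F  |  T  |  F  |      T      |      F       |      F      |      F      |          F          |          F          |          T           | T
 F  |  F  |  F  |  T  |      F      |      T       |      F      |      F      |          F          |          T          |          F           | T
 F  |  F  |  F  |  F  |      T      |      F       |      F      |      F      |          F          |          F          |          T           | T
The formula is true on 10 of the 16 rows.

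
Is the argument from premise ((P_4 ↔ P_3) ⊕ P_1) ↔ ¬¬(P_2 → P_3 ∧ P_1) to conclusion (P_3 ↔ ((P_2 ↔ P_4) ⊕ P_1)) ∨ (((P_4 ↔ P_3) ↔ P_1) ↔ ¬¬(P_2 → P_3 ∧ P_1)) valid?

P_1 | P_2 | P_3 | P_4 || φ | ψ
 1  |  1  |  1  |  1  || 0 | 1
 1  |  1  |  1  |  0  || 1 | 1
 1  |  1  |  0  |  1  || 0 | 1
 1  |  1  |  0  |  0  || 1 | 0
 1  |  0  |  1  |  1  || 0 | 1
 1  |  0  |  1  |  0  || 1 | 0
 1  |  0  |  0  |  1  || 1 | 0
 1  |  0  |  0  |  0  || 0 | 1
 0  |  1  |  1  |  1  || 0 | 1
 0  |  1  |  1  |  0  || 1 | 0
 0  |  1  |  0  |  1  || 1 | 0
 0  |  1  |  0  |  0  || 0 | 1
 0  |  0  |  1  |  1  || 1 | 0
 0  |  0  |  1  |  0  || 0 | 1
 0  |  0  |  0  |  1  || 0 | 1
 0  |  0  |  0  |  0  || 1 | 0
At P_1=1, P_2=1, P_3=0, P_4=0 we have φ true but ψ false, so φ does not entail ψ.

no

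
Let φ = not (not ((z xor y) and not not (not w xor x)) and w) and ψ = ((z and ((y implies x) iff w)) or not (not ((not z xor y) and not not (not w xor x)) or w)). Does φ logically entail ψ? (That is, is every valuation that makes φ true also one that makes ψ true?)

x  y  z  w  |  φ  ψ
T  T  T  T  |  F  T
T  T  T  F  |  T  F
T  T  F  T  |  T  F
T  T  F  F  |  T  F
T  F  T  T  |  T  T
T  F  T  F  |  T  F
T  F  F  T  |  F  F
T  F  F  F  |  T  F
F  T  T  T  |  F  F
F  T  T  F  |  T  T
F  T  F  T  |  F  F
F  T  F  F  |  T  F
F  F  T  T  |  F  T
F  F  T  F  |  T  F
F  F  F  T  |  F  F
F  F  F  F  |  T  T
At x=T, y=T, z=T, w=F we have φ true but ψ false, so φ does not entail ψ.

no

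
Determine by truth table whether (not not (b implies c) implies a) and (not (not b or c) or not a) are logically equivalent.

a | b | c | φ | ψ
- | - | - | - | -
T | T | T | T | F
T | T | F | T | T
T | F | T | T | F
T | F | F | T | F
F | T | T | F | T
F | T | F | T | T
F | F | T | F | T
F | F | F | F | T
The columns differ at a=T, b=T, c=T (φ=T, ψ=F), so they are not equivalent.

not equivalent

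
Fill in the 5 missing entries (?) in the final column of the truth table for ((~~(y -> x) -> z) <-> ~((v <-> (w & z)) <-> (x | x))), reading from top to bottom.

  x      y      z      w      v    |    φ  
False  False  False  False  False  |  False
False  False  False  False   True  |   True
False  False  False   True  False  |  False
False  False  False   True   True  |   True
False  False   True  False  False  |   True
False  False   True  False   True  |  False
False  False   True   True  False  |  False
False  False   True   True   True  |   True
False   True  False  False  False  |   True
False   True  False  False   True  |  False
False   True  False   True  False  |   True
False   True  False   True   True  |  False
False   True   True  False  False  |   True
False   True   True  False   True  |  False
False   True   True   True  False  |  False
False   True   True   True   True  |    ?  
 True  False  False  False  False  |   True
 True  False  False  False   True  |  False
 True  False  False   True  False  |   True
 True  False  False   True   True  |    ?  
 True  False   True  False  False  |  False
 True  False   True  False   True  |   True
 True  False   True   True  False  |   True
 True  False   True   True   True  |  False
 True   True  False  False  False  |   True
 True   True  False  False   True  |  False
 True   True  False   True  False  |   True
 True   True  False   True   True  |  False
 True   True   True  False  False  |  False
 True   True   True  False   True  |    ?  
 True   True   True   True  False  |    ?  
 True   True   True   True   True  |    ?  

True, False, True, True, False

Row x=False, y=True, z=True, w=True, v=True: (~~(y -> x) -> z) = True, ~((v <-> (w & z)) <-> (x | x)) = True, so the formula = True.
Row x=True, y=False, z=False, w=True, v=True: (~~(y -> x) -> z) = False, ~((v <-> (w & z)) <-> (x | x)) = True, so the formula = False.
Row x=True, y=True, z=True, w=False, v=True: (~~(y -> x) -> z) = True, ~((v <-> (w & z)) <-> (x | x)) = True, so the formula = True.
Row x=True, y=True, z=True, w=True, v=False: (~~(y -> x) -> z) = True, ~((v <-> (w & z)) <-> (x | x)) = True, so the formula = True.
Row x=True, y=True, z=True, w=True, v=True: (~~(y -> x) -> z) = True, ~((v <-> (w & z)) <-> (x | x)) = False, so the formula = False.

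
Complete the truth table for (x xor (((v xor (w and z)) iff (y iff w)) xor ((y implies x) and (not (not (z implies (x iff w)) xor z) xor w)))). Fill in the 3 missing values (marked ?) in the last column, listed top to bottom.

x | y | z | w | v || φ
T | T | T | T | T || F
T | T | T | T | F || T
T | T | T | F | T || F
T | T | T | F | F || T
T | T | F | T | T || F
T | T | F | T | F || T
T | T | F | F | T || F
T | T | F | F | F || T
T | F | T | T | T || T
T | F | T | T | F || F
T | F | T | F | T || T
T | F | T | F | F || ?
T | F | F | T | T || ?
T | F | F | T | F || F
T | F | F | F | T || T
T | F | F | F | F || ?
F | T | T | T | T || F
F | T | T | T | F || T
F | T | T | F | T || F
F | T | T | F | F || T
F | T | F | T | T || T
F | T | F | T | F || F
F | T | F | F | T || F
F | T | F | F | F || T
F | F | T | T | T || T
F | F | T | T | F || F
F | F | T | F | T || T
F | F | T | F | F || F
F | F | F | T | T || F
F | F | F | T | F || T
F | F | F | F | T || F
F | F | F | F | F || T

Row x=T, y=F, z=T, w=F, v=F: (((v xor (w and z)) iff (y iff w)) xor ((y implies x) and (not (not (z implies (x iff w)) xor z) xor w))) = T, so the formula = F.
Row x=T, y=F, z=F, w=T, v=T: (((v xor (w and z)) iff (y iff w)) xor ((y implies x) and (not (not (z implies (x iff w)) xor z) xor w))) = F, so the formula = T.
Row x=T, y=F, z=F, w=F, v=F: (((v xor (w and z)) iff (y iff w)) xor ((y implies x) and (not (not (z implies (x iff w)) xor z) xor w))) = T, so the formula = F.

F, T, F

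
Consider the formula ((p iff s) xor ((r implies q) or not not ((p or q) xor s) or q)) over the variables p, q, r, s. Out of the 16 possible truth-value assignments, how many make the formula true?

  p      q      r      s    |  (p iff s)  (r implies q)  (p or q)  ((p or q) xor s)  not ((p or q) xor s)  not not ((p or q) xor s)    φ  
False  False  False  False  |     True         True       False         False                True                   False            False
False  False  False   True  |    False         True       False          True               False                    True             True
False  False   True  False  |     True        False       False         False                True                   False             True
False  False   True   True  |    False        False       False          True               False                    True             True
False   True  False  False  |     True         True        True          True               False                    True            False
False   True  False   True  |    False         True        True         False                True                   False             True
False   True   True  False  |     True         True        True          True               False                    True            False
False   True   True   True  |    False         True        True         False                True                   False             True
 True  False  False  False  |    False         True        True          True               False                    True             True
 True  False  False   True  |     True         True        True         False                True                   False            False
 True  False   True  False  |    False        False        True          True               False                    True             True
 True  False   True   True  |     True        False        True         False                True                   False             True
 True   True  False  False  |    False         True        True          True               False                    True             True
 True   True  False   True  |     True         True        True         False                True                   False            False
 True   True   True  False  |    False         True        True          True               False                    True             True
 True   True   True   True  |     True         True        True         False                True                   False            False
The formula is true on 10 of the 16 rows.

10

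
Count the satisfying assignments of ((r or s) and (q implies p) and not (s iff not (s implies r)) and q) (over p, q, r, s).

  p   |   q   |   r   |   s   || (r or s) | (q implies p) | (s implies r) | not (s implies r) | (s iff not (s implies r)) |   φ  
False | False | False | False ||  False   |      True     |      True     |       False       |            True           | False
False | False | False |  True ||   True   |      True     |     False     |        True       |            True           | False
False | False |  True | False ||   True   |      True     |      True     |       False       |            True           | False
False | False |  True |  True ||   True   |      True     |      True     |       False       |           False           | False
False |  True | False | False ||  False   |     False     |      True     |       False       |            True           | False
False |  True | False |  True ||   True   |     False     |     False     |        True       |            True           | False
False |  True |  True | False ||   True   |     False     |      True     |       False       |            True           | False
False |  True |  True |  True ||   True   |     False     |      True     |       False       |           False           | False
 True | False | False | False ||  False   |      True     |      True     |       False       |            True           | False
 True | False | False |  True ||   True   |      True     |     False     |        True       |            True           | False
 True | False |  True | False ||   True   |      True     |      True     |       False       |            True           | False
 True | False |  True |  True ||   True   |      True     |      True     |       False       |           False           | False
 True |  True | False | False ||  False   |      True     |      True     |       False       |            True           | False
 True |  True | False |  True ||   True   |      True     |     False     |        True       |            True           | False
 True |  True |  True | False ||   True   |      True     |      True     |       False       |            True           | False
 True |  True |  True |  True ||   True   |      True     |      True     |       False       |           False           |  True
The formula is true on 1 of the 16 rows.

1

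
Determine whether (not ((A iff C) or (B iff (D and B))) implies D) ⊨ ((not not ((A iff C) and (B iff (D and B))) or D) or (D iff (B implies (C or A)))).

no

A | B | C | D || φ | ψ
F | F | F | F || T | T
F | F | F | T || T | T
F | F | T | F || T | F
F | F | T | T || T | T
F | T | F | F || T | T
F | T | F | T || T | T
F | T | T | F || F | F
F | T | T | T || T | T
T | F | F | F || T | F
T | F | F | T || T | T
T | F | T | F || T | T
T | F | T | T || T | T
T | T | F | F || F | F
T | T | F | T || T | T
T | T | T | F || T | F
T | T | T | T || T | T
At A=F, B=F, C=T, D=F we have φ true but ψ false, so φ does not entail ψ.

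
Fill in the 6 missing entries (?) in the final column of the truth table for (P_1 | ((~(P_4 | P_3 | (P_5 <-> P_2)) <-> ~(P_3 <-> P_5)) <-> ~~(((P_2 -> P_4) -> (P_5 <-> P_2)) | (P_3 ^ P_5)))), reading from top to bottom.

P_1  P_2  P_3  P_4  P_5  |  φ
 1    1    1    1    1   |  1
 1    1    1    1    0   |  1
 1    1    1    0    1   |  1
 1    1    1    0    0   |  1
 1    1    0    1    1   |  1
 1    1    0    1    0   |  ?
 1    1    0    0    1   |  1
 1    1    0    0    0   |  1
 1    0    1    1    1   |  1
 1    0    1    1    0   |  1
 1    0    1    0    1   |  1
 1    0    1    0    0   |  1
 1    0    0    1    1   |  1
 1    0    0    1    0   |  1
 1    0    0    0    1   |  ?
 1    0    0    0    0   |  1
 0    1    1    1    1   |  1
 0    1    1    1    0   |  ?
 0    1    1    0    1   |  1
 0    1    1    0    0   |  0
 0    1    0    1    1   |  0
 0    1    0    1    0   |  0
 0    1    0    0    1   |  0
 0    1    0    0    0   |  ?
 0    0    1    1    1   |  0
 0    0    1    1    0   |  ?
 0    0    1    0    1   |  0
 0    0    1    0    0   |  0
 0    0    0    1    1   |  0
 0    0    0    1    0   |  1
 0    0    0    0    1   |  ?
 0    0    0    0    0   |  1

Row P_1=1, P_2=1, P_3=0, P_4=1, P_5=0: ((~(P_4 | P_3 | (P_5 <-> P_2)) <-> ~(P_3 <-> P_5)) <-> ~~(((P_2 -> P_4) -> (P_5 <-> P_2)) | (P_3 ^ P_5))) = 0, so the formula = 1.
Row P_1=1, P_2=0, P_3=0, P_4=0, P_5=1: ((~(P_4 | P_3 | (P_5 <-> P_2)) <-> ~(P_3 <-> P_5)) <-> ~~(((P_2 -> P_4) -> (P_5 <-> P_2)) | (P_3 ^ P_5))) = 1, so the formula = 1.
Row P_1=0, P_2=1, P_3=1, P_4=1, P_5=0: ((~(P_4 | P_3 | (P_5 <-> P_2)) <-> ~(P_3 <-> P_5)) <-> ~~(((P_2 -> P_4) -> (P_5 <-> P_2)) | (P_3 ^ P_5))) = 0, so the formula = 0.
Row P_1=0, P_2=1, P_3=0, P_4=0, P_5=0: ((~(P_4 | P_3 | (P_5 <-> P_2)) <-> ~(P_3 <-> P_5)) <-> ~~(((P_2 -> P_4) -> (P_5 <-> P_2)) | (P_3 ^ P_5))) = 0, so the formula = 0.
Row P_1=0, P_2=0, P_3=1, P_4=1, P_5=0: ((~(P_4 | P_3 | (P_5 <-> P_2)) <-> ~(P_3 <-> P_5)) <-> ~~(((P_2 -> P_4) -> (P_5 <-> P_2)) | (P_3 ^ P_5))) = 0, so the formula = 0.
Row P_1=0, P_2=0, P_3=0, P_4=0, P_5=1: ((~(P_4 | P_3 | (P_5 <-> P_2)) <-> ~(P_3 <-> P_5)) <-> ~~(((P_2 -> P_4) -> (P_5 <-> P_2)) | (P_3 ^ P_5))) = 1, so the formula = 1.

1, 1, 0, 0, 0, 1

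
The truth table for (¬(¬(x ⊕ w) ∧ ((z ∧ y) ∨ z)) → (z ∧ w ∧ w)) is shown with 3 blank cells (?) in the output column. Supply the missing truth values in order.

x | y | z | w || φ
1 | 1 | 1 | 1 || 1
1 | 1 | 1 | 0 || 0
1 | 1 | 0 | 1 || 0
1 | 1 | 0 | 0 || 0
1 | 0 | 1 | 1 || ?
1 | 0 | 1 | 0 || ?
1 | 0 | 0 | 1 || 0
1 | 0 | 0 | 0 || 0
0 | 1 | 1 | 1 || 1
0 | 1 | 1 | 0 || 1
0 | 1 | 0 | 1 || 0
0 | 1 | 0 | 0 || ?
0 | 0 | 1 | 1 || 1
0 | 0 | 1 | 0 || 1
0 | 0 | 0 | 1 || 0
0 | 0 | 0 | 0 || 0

1, 0, 0

Row x=1, y=0, z=1, w=1: ¬(¬(x ⊕ w) ∧ ((z ∧ y) ∨ z)) = 0, (z ∧ w ∧ w) = 1, so the formula = 1.
Row x=1, y=0, z=1, w=0: ¬(¬(x ⊕ w) ∧ ((z ∧ y) ∨ z)) = 1, (z ∧ w ∧ w) = 0, so the formula = 0.
Row x=0, y=1, z=0, w=0: ¬(¬(x ⊕ w) ∧ ((z ∧ y) ∨ z)) = 1, (z ∧ w ∧ w) = 0, so the formula = 0.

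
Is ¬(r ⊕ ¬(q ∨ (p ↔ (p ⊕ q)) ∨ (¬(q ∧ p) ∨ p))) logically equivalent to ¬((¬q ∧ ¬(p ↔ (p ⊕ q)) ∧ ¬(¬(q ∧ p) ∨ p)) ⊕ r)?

equivalent

p | q | r | φ | ψ
- | - | - | - | -
0 | 0 | 0 | 1 | 1
0 | 0 | 1 | 0 | 0
0 | 1 | 0 | 1 | 1
0 | 1 | 1 | 0 | 0
1 | 0 | 0 | 1 | 1
1 | 0 | 1 | 0 | 0
1 | 1 | 0 | 1 | 1
1 | 1 | 1 | 0 | 0
The columns for φ and ψ agree on every row, so they are logically equivalent.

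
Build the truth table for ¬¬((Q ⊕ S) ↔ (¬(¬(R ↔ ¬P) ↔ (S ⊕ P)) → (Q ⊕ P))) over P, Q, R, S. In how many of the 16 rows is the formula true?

8

P  Q  R  S  |  φ
T  T  T  T  |  T
T  T  T  F  |  T
T  T  F  T  |  F
T  T  F  F  |  F
T  F  T  T  |  T
T  F  T  F  |  F
T  F  F  T  |  T
T  F  F  F  |  F
F  T  T  T  |  F
F  T  T  F  |  T
F  T  F  T  |  F
F  T  F  F  |  T
F  F  T  T  |  F
F  F  T  F  |  F
F  F  F  T  |  T
F  F  F  F  |  T
The formula is true on 8 of the 16 rows.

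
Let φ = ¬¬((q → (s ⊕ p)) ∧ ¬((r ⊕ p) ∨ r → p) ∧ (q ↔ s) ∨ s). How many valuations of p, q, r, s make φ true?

9

p | q | r | s | (s ⊕ p) | (q → (s ⊕ p)) | (r ⊕ p) | ((r ⊕ p) ∨ r) | (((r ⊕ p) ∨ r) → p) | ¬(((r ⊕ p) ∨ r) → p) | (q ↔ s) | φ
- | - | - | - | ------- | ------------- | ------- | ------------- | ------------------- | -------------------- | ------- | -
0 | 0 | 0 | 0 |    0    |       1       |    0    |       0       |          1          |          0           |    1    | 0
0 | 0 | 0 | 1 |    1    |       1       |    0    |       0       |          1          |          0           |    0    | 1
0 | 0 | 1 | 0 |    0    |       1       |    1    |       1       |          0          |          1           |    1    | 1
0 | 0 | 1 | 1 |    1    |       1       |    1    |       1       |          0          |          1           |    0    | 1
0 | 1 | 0 | 0 |    0    |       0       |    0    |       0       |          1          |          0           |    0    | 0
0 | 1 | 0 | 1 |    1    |       1       |    0    |       0       |          1          |          0           |    1    | 1
0 | 1 | 1 | 0 |    0    |       0       |    1    |       1       |          0          |          1           |    0    | 0
0 | 1 | 1 | 1 |    1    |       1       |    1    |       1       |          0          |          1           |    1    | 1
1 | 0 | 0 | 0 |    1    |       1       |    1    |       1       |          1          |          0           |    1    | 0
1 | 0 | 0 | 1 |    0    |       1       |    1    |       1       |          1          |          0           |    0    | 1
1 | 0 | 1 | 0 |    1    |       1       |    0    |       1       |          1          |          0           |    1    | 0
1 | 0 | 1 | 1 |    0    |       1       |    0    |       1       |          1          |          0           |    0    | 1
1 | 1 | 0 | 0 |    1    |       1       |    1    |       1       |          1          |          0           |    0    | 0
1 | 1 | 0 | 1 |    0    |       0       |    1    |       1       |          1          |          0           |    1    | 1
1 | 1 | 1 | 0 |    1    |       1       |    0    |       1       |          1          |          0           |    0    | 0
1 | 1 | 1 | 1 |    0    |       0       |    0    |       1       |          1          |          0           |    1    | 1
The formula is true on 9 of the 16 rows.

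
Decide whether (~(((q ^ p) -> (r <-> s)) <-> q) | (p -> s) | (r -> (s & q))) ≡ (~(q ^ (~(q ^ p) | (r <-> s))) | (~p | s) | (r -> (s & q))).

not equivalent

p  q  r  s  |  φ  ψ
1  1  1  1  |  1  1
1  1  1  0  |  0  1
1  1  0  1  |  1  1
1  1  0  0  |  1  1
1  0  1  1  |  1  1
1  0  1  0  |  0  1
1  0  0  1  |  1  1
1  0  0  0  |  1  1
0  1  1  1  |  1  1
0  1  1  0  |  1  1
0  1  0  1  |  1  1
0  1  0  0  |  1  1
0  0  1  1  |  1  1
0  0  1  0  |  1  1
0  0  0  1  |  1  1
0  0  0  0  |  1  1
The columns differ at p=1, q=1, r=1, s=0 (φ=0, ψ=1), so they are not equivalent.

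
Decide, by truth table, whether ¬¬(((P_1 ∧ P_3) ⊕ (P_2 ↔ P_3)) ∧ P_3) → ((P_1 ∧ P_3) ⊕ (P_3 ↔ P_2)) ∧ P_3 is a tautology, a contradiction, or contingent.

P_1 | P_2 | P_3 || (P_1 ∧ P_3) | (P_2 ↔ P_3) | ((P_1 ∧ P_3) ⊕ (P_2 ↔ P_3)) | (P_3 ↔ P_2) | ((P_1 ∧ P_3) ⊕ (P_3 ↔ P_2)) | φ
 T  |  T  |  T  ||      T      |      T      |              F              |      T      |              F              | T
 T  |  T  |  F  ||      F      |      F      |              F              |      F      |              F              | T
 T  |  F  |  T  ||      T      |      F      |              T              |      F      |              T              | T
 T  |  F  |  F  ||      F      |      T      |              T              |      T      |              T              | T
 F  |  T  |  T  ||      F      |      T      |              T              |      T      |              T              | T
 F  |  T  |  F  ||      F      |      F      |              F              |      F      |              F              | T
 F  |  F  |  T  ||      F      |      F      |              F              |      F      |              F              | T
 F  |  F  |  F  ||      F      |      T      |              T              |      T      |              T              | T
Every row is T, so the formula is a tautology.

tautology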